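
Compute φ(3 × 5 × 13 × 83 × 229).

φ(3) = 3 − 1 = 2.
φ(5) = 5 − 1 = 4.
φ(13) = 13 − 1 = 12.
φ(83) = 83 − 1 = 82.
φ(229) = 229 − 1 = 228.
Multiply: 2 · 4 · 12 · 82 · 228 = 1794816.

1794816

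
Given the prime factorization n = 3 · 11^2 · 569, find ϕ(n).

124960

φ(3) = 3 − 1 = 2.
φ(11^2) = 11^2 − 11^1 = 121 − 11 = 110.
φ(569) = 569 − 1 = 568.
Multiply: 2 · 110 · 568 = 124960.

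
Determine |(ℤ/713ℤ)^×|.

660

First factor: 713 = 23 × 31.
φ(713) = 713 · (1 − 1/23) · (1 − 1/31)
       = 713 · 660/713 = 660.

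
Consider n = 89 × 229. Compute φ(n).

φ(89) = 89 − 1 = 88.
φ(229) = 229 − 1 = 228.
Since φ is multiplicative, φ(20381) = 88 · 228 = 20064.

20064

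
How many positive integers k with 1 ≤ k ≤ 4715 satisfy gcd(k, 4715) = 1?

Factor 4715: 4715 = 5 · 23 · 41.
φ(5) = 5 − 1 = 4.
φ(23) = 23 − 1 = 22.
φ(41) = 41 − 1 = 40.
Multiply: 4 · 22 · 40 = 3520.

3520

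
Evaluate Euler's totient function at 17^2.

φ(17^2) = 17^2 − 17^1 = 289 − 17 = 272.

272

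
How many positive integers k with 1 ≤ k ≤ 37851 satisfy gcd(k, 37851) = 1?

21600

First factor: 37851 = 3 × 11 × 31 × 37.
φ(3) = 3 − 1 = 2.
φ(11) = 11 − 1 = 10.
φ(31) = 31 − 1 = 30.
φ(37) = 37 − 1 = 36.
φ(37851) = 2 × 10 × 30 × 36 = 21600.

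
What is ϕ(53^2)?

2756

φ(2809) = 2809 · (1 − 1/53)
       = 2809 · 52/53 = 2756.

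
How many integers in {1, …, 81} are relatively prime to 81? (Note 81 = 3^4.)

54

φ(3^4) = 3^3·(3−1) = 27·2 = 54.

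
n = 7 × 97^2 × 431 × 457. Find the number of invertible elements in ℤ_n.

φ(7) = 7 − 1 = 6.
φ(97^2) = 97^1·(97−1) = 97·96 = 9312.
φ(431) = 431 − 1 = 430.
φ(457) = 457 − 1 = 456.
Multiply: 6 · 9312 · 430 · 456 = 10955381760.

10955381760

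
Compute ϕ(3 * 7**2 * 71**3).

29641080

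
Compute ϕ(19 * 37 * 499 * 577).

185877504

φ(202409869) = 202409869 · (1 − 1/19) · (1 − 1/37) · (1 − 1/499) · (1 − 1/577)
       = 202409869 · 185877504/202409869 = 185877504.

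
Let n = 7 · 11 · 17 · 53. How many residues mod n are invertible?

φ(69377) = 69377 · (1 − 1/7) · (1 − 1/11) · (1 − 1/17) · (1 − 1/53)
       = 69377 · 49920/69377 = 49920.

49920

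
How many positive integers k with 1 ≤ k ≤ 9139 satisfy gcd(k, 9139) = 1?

7776

Factor 9139: 9139 = 13 * 19 * 37.
φ(13) = 13 − 1 = 12.
φ(19) = 19 − 1 = 18.
φ(37) = 37 − 1 = 36.
Since φ is multiplicative, φ(9139) = 12 · 18 · 36 = 7776.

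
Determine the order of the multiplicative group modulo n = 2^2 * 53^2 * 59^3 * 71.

77900324320

φ(2^2) = 2^2 − 2^1 = 4 − 2 = 2.
φ(53^2) = 53^1·(53−1) = 53·52 = 2756.
φ(59^3) = 59^2·(59−1) = 3481·58 = 201898.
φ(71) = 71 − 1 = 70.
φ(163842329524) = 2 × 2756 × 201898 × 70 = 77900324320.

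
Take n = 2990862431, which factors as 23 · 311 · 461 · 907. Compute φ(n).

2842303200

φ(23) = 23 − 1 = 22.
φ(311) = 311 − 1 = 310.
φ(461) = 461 − 1 = 460.
φ(907) = 907 − 1 = 906.
φ(2990862431) = 22 × 310 × 460 × 906 = 2842303200.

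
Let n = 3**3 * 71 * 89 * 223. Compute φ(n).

φ(38046699) = 38046699 · (1 − 1/3) · (1 − 1/71) · (1 − 1/89) · (1 − 1/223)
       = 38046699 · 2735040/4227411 = 24615360.

24615360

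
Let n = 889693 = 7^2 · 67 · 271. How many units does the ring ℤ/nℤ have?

φ(889693) = 889693 · (1 − 1/7) · (1 − 1/67) · (1 − 1/271)
       = 889693 · 106920/127099 = 748440.

748440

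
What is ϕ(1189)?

1189 = 29 · 41.
φ(1189) = 1189 · (1 − 1/29) · (1 − 1/41)
       = 1189 · 1120/1189 = 1120.

1120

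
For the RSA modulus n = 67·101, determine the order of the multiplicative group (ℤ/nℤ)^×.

6600

φ(6767) = 6767 · (1 − 1/67) · (1 − 1/101)
       = 6767 · 6600/6767 = 6600.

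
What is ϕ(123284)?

123284 = 2^2 · 7^2 · 17 · 37.
φ(123284) = 123284 · (1 − 1/2) · (1 − 1/7) · (1 − 1/17) · (1 − 1/37)
       = 123284 · 3456/8806 = 48384.

48384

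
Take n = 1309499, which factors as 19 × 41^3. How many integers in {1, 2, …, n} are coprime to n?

φ(1309499) = 1309499 · (1 − 1/19) · (1 − 1/41)
       = 1309499 · 720/779 = 1210320.

1210320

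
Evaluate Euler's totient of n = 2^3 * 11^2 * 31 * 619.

8157600

φ(2^3) = 2^3 − 2^2 = 8 − 4 = 4.
φ(11^2) = 11^1·(11−1) = 11·10 = 110.
φ(31) = 31 − 1 = 30.
φ(619) = 619 − 1 = 618.
φ(18574952) = 4 × 110 × 30 × 618 = 8157600.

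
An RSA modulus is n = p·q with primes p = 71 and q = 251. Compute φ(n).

17500

For distinct primes, φ(pq) = (p−1)(q−1) = 70 × 250 = 17500.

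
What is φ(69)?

69 = 3 * 23.
φ(69) = 69 · (1 − 1/3) · (1 − 1/23)
       = 69 · 44/69 = 44.

44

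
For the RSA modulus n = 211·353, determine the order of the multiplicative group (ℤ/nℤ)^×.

73920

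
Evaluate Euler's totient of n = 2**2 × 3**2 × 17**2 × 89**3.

2275164672

φ(7334497476) = 7334497476 · (1 − 1/2) · (1 − 1/3) · (1 − 1/17) · (1 − 1/89)
       = 7334497476 · 2816/9078 = 2275164672.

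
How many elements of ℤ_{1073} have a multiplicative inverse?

1008

Prime factorization: 1073 = 29 · 37.
φ(1073) = 1073 · (1 − 1/29) · (1 − 1/37)
       = 1073 · 1008/1073 = 1008.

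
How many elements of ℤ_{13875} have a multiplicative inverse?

7200

Factor 13875: 13875 = 3 · 5^3 · 37.
φ(3) = 3 − 1 = 2.
φ(5^3) = 5^2·(5−1) = 25·4 = 100.
φ(37) = 37 − 1 = 36.
Since φ is multiplicative, φ(13875) = 2 · 100 · 36 = 7200.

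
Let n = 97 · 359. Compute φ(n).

φ(97) = 97 − 1 = 96.
φ(359) = 359 − 1 = 358.
φ(34823) = 96 × 358 = 34368.

34368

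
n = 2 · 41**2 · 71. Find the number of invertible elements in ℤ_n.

φ(238702) = 238702 · (1 − 1/2) · (1 − 1/41) · (1 − 1/71)
       = 238702 · 2800/5822 = 114800.

114800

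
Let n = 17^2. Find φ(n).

272

φ(17^2) = 17^1·(17−1) = 17·16 = 272.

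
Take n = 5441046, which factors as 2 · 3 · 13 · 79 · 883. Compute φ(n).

1651104

φ(2) = 2 − 1 = 1.
φ(3) = 3 − 1 = 2.
φ(13) = 13 − 1 = 12.
φ(79) = 79 − 1 = 78.
φ(883) = 883 − 1 = 882.
φ(5441046) = 1 × 2 × 12 × 78 × 882 = 1651104.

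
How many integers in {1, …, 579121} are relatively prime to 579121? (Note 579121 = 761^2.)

578360

φ(761^2) = 761^1·(761−1) = 761·760 = 578360.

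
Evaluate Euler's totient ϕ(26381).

Prime factorization: 26381 = 23 · 31 · 37.
φ(23) = 23 − 1 = 22.
φ(31) = 31 − 1 = 30.
φ(37) = 37 − 1 = 36.
Since φ is multiplicative, φ(26381) = 22 · 30 · 36 = 23760.

23760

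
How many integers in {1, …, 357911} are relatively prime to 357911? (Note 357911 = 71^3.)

352870

φ(71^3) = 71^3 − 71^2 = 357911 − 5041 = 352870.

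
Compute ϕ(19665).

First factor: 19665 = 3^2 · 5 · 19 · 23.
φ(3^2) = 3^2 − 3^1 = 9 − 3 = 6.
φ(5) = 5 − 1 = 4.
φ(19) = 19 − 1 = 18.
φ(23) = 23 − 1 = 22.
Multiply: 6 · 4 · 18 · 22 = 9504.

9504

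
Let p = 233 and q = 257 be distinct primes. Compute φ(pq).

φ(pq) = (p−1)(q−1) = 232 · 256 = 59392.

59392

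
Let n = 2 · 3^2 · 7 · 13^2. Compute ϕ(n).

φ(21294) = 21294 · (1 − 1/2) · (1 − 1/3) · (1 − 1/7) · (1 − 1/13)
       = 21294 · 144/546 = 5616.

5616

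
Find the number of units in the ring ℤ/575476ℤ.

575476 = 2**2 * 11**2 * 29 * 41.
φ(575476) = 575476 · (1 − 1/2) · (1 − 1/11) · (1 − 1/29) · (1 − 1/41)
       = 575476 · 11200/26158 = 246400.

246400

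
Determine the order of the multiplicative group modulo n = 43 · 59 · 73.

175392

φ(185201) = 185201 · (1 − 1/43) · (1 − 1/59) · (1 − 1/73)
       = 185201 · 175392/185201 = 175392.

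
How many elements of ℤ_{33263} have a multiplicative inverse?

30240

Factor 33263: 33263 = 29 * 31 * 37.
φ(29) = 29 − 1 = 28.
φ(31) = 31 − 1 = 30.
φ(37) = 37 − 1 = 36.
Multiply: 28 · 30 · 36 = 30240.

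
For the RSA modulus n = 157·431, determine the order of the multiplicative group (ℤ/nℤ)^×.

67080

φ(pq) = (p−1)(q−1) = 156 · 430 = 67080.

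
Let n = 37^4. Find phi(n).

1823508

φ(1874161) = 1874161 · (1 − 1/37)
       = 1874161 · 36/37 = 1823508.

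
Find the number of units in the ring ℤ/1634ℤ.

756

First factor: 1634 = 2 · 19 · 43.
φ(1634) = 1634 · (1 − 1/2) · (1 − 1/19) · (1 − 1/43)
       = 1634 · 756/1634 = 756.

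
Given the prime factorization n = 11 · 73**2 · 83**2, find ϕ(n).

357723360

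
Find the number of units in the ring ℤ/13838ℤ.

13838 = 2 · 11 · 17 · 37.
φ(2) = 2 − 1 = 1.
φ(11) = 11 − 1 = 10.
φ(17) = 17 − 1 = 16.
φ(37) = 37 − 1 = 36.
Since φ is multiplicative, φ(13838) = 1 · 10 · 16 · 36 = 5760.

5760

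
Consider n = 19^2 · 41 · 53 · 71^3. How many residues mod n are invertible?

φ(280764357683) = 280764357683 · (1 − 1/19) · (1 − 1/41) · (1 − 1/53) · (1 − 1/71)
       = 280764357683 · 2620800/2931377 = 251017603200.

251017603200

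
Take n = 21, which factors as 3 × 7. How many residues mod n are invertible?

φ(21) = 21 · (1 − 1/3) · (1 − 1/7)
       = 21 · 12/21 = 12.

12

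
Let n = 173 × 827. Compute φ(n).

φ(143071) = 143071 · (1 − 1/173) · (1 − 1/827)
       = 143071 · 142072/143071 = 142072.

142072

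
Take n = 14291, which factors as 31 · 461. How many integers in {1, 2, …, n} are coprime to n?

13800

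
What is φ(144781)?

108864

Factor 144781: 144781 = 7 · 13 · 37 · 43.
φ(7) = 7 − 1 = 6.
φ(13) = 13 − 1 = 12.
φ(37) = 37 − 1 = 36.
φ(43) = 43 − 1 = 42.
Since φ is multiplicative, φ(144781) = 6 · 12 · 36 · 42 = 108864.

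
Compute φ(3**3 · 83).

φ(3^3) = 3^3 − 3^2 = 27 − 9 = 18.
φ(83) = 83 − 1 = 82.
φ(2241) = 18 × 82 = 1476.

1476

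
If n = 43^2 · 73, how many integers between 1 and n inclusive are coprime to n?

φ(43^2) = 43^1·(43−1) = 43·42 = 1806.
φ(73) = 73 − 1 = 72.
Multiply: 1806 · 72 = 130032.

130032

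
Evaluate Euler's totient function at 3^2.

6

φ(9) = 9 · (1 − 1/3)
       = 9 · 2/3 = 6.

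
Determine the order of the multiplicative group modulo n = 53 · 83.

φ(4399) = 4399 · (1 − 1/53) · (1 − 1/83)
       = 4399 · 4264/4399 = 4264.

4264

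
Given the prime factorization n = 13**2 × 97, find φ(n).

14976

φ(13^2) = 13^1·(13−1) = 13·12 = 156.
φ(97) = 97 − 1 = 96.
Multiply: 156 · 96 = 14976.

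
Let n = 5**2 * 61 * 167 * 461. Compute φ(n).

91632000

φ(5^2) = 5^1·(5−1) = 5·4 = 20.
φ(61) = 61 − 1 = 60.
φ(167) = 167 − 1 = 166.
φ(461) = 461 − 1 = 460.
φ(117405175) = 20 × 60 × 166 × 460 = 91632000.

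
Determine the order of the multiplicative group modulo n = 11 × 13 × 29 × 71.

φ(294437) = 294437 · (1 − 1/11) · (1 − 1/13) · (1 − 1/29) · (1 − 1/71)
       = 294437 · 235200/294437 = 235200.

235200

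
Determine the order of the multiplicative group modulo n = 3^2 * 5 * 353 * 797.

φ(12660345) = 12660345 · (1 − 1/3) · (1 − 1/5) · (1 − 1/353) · (1 − 1/797)
       = 12660345 · 2241536/4220115 = 6724608.

6724608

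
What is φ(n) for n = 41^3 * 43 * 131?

φ(41^3) = 41^3 − 41^2 = 68921 − 1681 = 67240.
φ(43) = 43 − 1 = 42.
φ(131) = 131 − 1 = 130.
Since φ is multiplicative, φ(388231993) = 67240 · 42 · 130 = 367130400.

367130400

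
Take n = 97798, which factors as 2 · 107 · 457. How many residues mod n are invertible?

48336

φ(97798) = 97798 · (1 − 1/2) · (1 − 1/107) · (1 − 1/457)
       = 97798 · 48336/97798 = 48336.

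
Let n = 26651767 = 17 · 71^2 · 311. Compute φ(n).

24651200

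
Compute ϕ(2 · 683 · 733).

499224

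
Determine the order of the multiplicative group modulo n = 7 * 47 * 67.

18216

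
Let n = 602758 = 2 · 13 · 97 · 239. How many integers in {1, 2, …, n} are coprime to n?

274176

φ(2) = 2 − 1 = 1.
φ(13) = 13 − 1 = 12.
φ(97) = 97 − 1 = 96.
φ(239) = 239 − 1 = 238.
Multiply: 1 · 12 · 96 · 238 = 274176.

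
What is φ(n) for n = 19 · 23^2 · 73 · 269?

φ(197371487) = 197371487 · (1 − 1/19) · (1 − 1/23) · (1 − 1/73) · (1 − 1/269)
       = 197371487 · 7641216/8581369 = 175747968.

175747968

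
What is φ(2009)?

1680

Prime factorization: 2009 = 7^2 · 41.
φ(2009) = 2009 · (1 − 1/7) · (1 − 1/41)
       = 2009 · 240/287 = 1680.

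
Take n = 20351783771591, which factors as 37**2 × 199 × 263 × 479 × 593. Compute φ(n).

19553311084032

φ(20351783771591) = 20351783771591 · (1 − 1/37) · (1 − 1/199) · (1 − 1/263) · (1 − 1/479) · (1 − 1/593)
       = 20351783771591 · 528467867136/550048210043 = 19553311084032.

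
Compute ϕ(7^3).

294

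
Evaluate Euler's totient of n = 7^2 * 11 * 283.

118440

φ(152537) = 152537 · (1 − 1/7) · (1 − 1/11) · (1 − 1/283)
       = 152537 · 16920/21791 = 118440.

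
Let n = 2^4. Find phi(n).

φ(2^4) = 2^3·(2−1) = 8·1 = 8.

8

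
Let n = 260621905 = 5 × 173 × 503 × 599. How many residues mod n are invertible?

206534848

φ(260621905) = 260621905 · (1 − 1/5) · (1 − 1/173) · (1 − 1/503) · (1 − 1/599)
       = 260621905 · 206534848/260621905 = 206534848.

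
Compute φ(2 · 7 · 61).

360

φ(854) = 854 · (1 − 1/2) · (1 − 1/7) · (1 − 1/61)
       = 854 · 360/854 = 360.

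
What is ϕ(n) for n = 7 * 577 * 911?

φ(7) = 7 − 1 = 6.
φ(577) = 577 − 1 = 576.
φ(911) = 911 − 1 = 910.
Multiply: 6 · 576 · 910 = 3144960.

3144960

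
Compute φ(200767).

155232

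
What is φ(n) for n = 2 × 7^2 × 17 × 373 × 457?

113992704

φ(283988026) = 283988026 · (1 − 1/2) · (1 − 1/7) · (1 − 1/17) · (1 − 1/373) · (1 − 1/457)
       = 283988026 · 16284672/40569718 = 113992704.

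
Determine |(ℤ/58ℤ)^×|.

28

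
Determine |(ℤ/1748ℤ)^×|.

792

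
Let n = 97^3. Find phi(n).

903264

φ(912673) = 912673 · (1 − 1/97)
       = 912673 · 96/97 = 903264.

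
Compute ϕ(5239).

4680

5239 = 13^2 * 31.
φ(13^2) = 13^2 − 13^1 = 169 − 13 = 156.
φ(31) = 31 − 1 = 30.
Multiply: 156 · 30 = 4680.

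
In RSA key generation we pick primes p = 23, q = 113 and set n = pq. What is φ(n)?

2464

φ(n) = (p − 1)(q − 1) = (23−1)(113−1) = 22·112 = 2464.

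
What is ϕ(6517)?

First factor: 6517 = 7^3 × 19.
φ(6517) = 6517 · (1 − 1/7) · (1 − 1/19)
       = 6517 · 108/133 = 5292.

5292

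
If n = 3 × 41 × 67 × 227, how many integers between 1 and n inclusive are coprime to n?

φ(1870707) = 1870707 · (1 − 1/3) · (1 − 1/41) · (1 − 1/67) · (1 − 1/227)
       = 1870707 · 1193280/1870707 = 1193280.

1193280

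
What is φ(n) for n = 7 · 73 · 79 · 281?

9434880

φ(11343689) = 11343689 · (1 − 1/7) · (1 − 1/73) · (1 − 1/79) · (1 − 1/281)
       = 11343689 · 9434880/11343689 = 9434880.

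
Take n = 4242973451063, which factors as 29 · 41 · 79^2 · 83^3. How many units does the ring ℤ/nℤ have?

3898609653120

φ(29) = 29 − 1 = 28.
φ(41) = 41 − 1 = 40.
φ(79^2) = 79^1·(79−1) = 79·78 = 6162.
φ(83^3) = 83^3 − 83^2 = 571787 − 6889 = 564898.
φ(4242973451063) = 28 × 40 × 6162 × 564898 = 3898609653120.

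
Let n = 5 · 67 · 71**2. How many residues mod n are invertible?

φ(5) = 5 − 1 = 4.
φ(67) = 67 − 1 = 66.
φ(71^2) = 71^1·(71−1) = 71·70 = 4970.
Since φ is multiplicative, φ(1688735) = 4 · 66 · 4970 = 1312080.

1312080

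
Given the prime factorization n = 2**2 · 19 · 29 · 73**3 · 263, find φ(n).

101330466048

φ(225494482084) = 225494482084 · (1 − 1/2) · (1 − 1/19) · (1 − 1/29) · (1 − 1/73) · (1 − 1/263)
       = 225494482084 · 9507456/21157298 = 101330466048.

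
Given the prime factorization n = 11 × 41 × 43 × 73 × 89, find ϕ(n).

φ(11) = 11 − 1 = 10.
φ(41) = 41 − 1 = 40.
φ(43) = 43 − 1 = 42.
φ(73) = 73 − 1 = 72.
φ(89) = 89 − 1 = 88.
Since φ is multiplicative, φ(125996321) = 10 · 40 · 42 · 72 · 88 = 106444800.

106444800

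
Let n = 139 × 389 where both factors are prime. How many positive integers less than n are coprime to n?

53544

φ(pq) = (p−1)(q−1) = 138 · 388 = 53544.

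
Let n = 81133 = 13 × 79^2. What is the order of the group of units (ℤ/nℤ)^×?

73944

φ(81133) = 81133 · (1 − 1/13) · (1 − 1/79)
       = 81133 · 936/1027 = 73944.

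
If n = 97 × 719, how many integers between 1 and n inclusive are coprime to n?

φ(97) = 97 − 1 = 96.
φ(719) = 719 − 1 = 718.
Since φ is multiplicative, φ(69743) = 96 · 718 = 68928.

68928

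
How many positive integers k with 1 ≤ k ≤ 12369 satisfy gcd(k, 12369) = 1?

6480

Prime factorization: 12369 = 3 · 7 · 19 · 31.
φ(12369) = 12369 · (1 − 1/3) · (1 − 1/7) · (1 − 1/19) · (1 − 1/31)
       = 12369 · 6480/12369 = 6480.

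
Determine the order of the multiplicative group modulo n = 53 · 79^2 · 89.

28197312

φ(29438797) = 29438797 · (1 − 1/53) · (1 − 1/79) · (1 − 1/89)
       = 29438797 · 356928/372643 = 28197312.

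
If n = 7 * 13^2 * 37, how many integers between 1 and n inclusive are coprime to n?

33696

φ(7) = 7 − 1 = 6.
φ(13^2) = 13^1·(13−1) = 13·12 = 156.
φ(37) = 37 − 1 = 36.
φ(43771) = 6 × 156 × 36 = 33696.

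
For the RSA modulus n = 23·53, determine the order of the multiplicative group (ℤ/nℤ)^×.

φ(pq) = (p−1)(q−1) = 22 · 52 = 1144.

1144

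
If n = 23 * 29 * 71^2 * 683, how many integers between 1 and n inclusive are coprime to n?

2087956640

φ(23) = 23 − 1 = 22.
φ(29) = 29 − 1 = 28.
φ(71^2) = 71^1·(71−1) = 71·70 = 4970.
φ(683) = 683 − 1 = 682.
φ(2296483001) = 22 × 28 × 4970 × 682 = 2087956640.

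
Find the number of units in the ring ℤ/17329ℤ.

17329 = 13 * 31 * 43.
φ(17329) = 17329 · (1 − 1/13) · (1 − 1/31) · (1 − 1/43)
       = 17329 · 15120/17329 = 15120.

15120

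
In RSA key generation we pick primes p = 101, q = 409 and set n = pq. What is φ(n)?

φ(41309) = 41309 · (1 − 1/101) · (1 − 1/409)
       = 41309 · 40800/41309 = 40800.

40800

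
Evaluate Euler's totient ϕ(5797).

4800

Factor 5797: 5797 = 11 * 17 * 31.
φ(5797) = 5797 · (1 − 1/11) · (1 − 1/17) · (1 − 1/31)
       = 5797 · 4800/5797 = 4800.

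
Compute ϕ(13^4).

26364

φ(13^4) = 13^3·(13−1) = 2197·12 = 26364.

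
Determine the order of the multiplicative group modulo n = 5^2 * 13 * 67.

15840

φ(21775) = 21775 · (1 − 1/5) · (1 − 1/13) · (1 − 1/67)
       = 21775 · 3168/4355 = 15840.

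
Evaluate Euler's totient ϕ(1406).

1406 = 2 * 19 * 37.
φ(1406) = 1406 · (1 − 1/2) · (1 − 1/19) · (1 − 1/37)
       = 1406 · 648/1406 = 648.

648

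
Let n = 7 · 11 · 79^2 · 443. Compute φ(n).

163416240

φ(212886751) = 212886751 · (1 − 1/7) · (1 − 1/11) · (1 − 1/79) · (1 − 1/443)
       = 212886751 · 2068560/2694769 = 163416240.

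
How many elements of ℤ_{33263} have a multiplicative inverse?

Factor 33263: 33263 = 29 × 31 × 37.
φ(29) = 29 − 1 = 28.
φ(31) = 31 − 1 = 30.
φ(37) = 37 − 1 = 36.
Multiply: 28 · 30 · 36 = 30240.

30240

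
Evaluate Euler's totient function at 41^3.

φ(68921) = 68921 · (1 − 1/41)
       = 68921 · 40/41 = 67240.

67240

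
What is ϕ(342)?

108

342 = 2 · 3**2 · 19.
φ(342) = 342 · (1 − 1/2) · (1 − 1/3) · (1 − 1/19)
       = 342 · 36/114 = 108.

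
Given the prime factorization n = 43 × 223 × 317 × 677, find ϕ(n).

1991755584

φ(43) = 43 − 1 = 42.
φ(223) = 223 − 1 = 222.
φ(317) = 317 − 1 = 316.
φ(677) = 677 − 1 = 676.
Multiply: 42 · 222 · 316 · 676 = 1991755584.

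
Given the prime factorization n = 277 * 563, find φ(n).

φ(277) = 277 − 1 = 276.
φ(563) = 563 − 1 = 562.
φ(155951) = 276 × 562 = 155112.

155112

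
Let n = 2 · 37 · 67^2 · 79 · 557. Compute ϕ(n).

φ(2) = 2 − 1 = 1.
φ(37) = 37 − 1 = 36.
φ(67^2) = 67^2 − 67^1 = 4489 − 67 = 4422.
φ(79) = 79 − 1 = 78.
φ(557) = 557 − 1 = 556.
φ(14617180558) = 1 × 36 × 4422 × 78 × 556 = 6903838656.

6903838656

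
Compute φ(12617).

10800

First factor: 12617 = 11 · 31 · 37.
φ(12617) = 12617 · (1 − 1/11) · (1 − 1/31) · (1 − 1/37)
       = 12617 · 10800/12617 = 10800.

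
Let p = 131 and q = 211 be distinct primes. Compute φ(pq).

For distinct primes, φ(pq) = (p−1)(q−1) = 130 × 210 = 27300.

27300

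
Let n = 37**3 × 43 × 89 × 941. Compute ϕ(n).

φ(182411938171) = 182411938171 · (1 − 1/37) · (1 − 1/43) · (1 − 1/89) · (1 − 1/941)
       = 182411938171 · 125072640/133244659 = 171224444160.

171224444160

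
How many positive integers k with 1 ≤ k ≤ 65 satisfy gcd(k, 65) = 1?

65 = 5 × 13.
φ(65) = 65 · (1 − 1/5) · (1 − 1/13)
       = 65 · 48/65 = 48.

48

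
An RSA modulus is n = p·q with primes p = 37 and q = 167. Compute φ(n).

5976

φ(37) = 37 − 1 = 36.
φ(167) = 167 − 1 = 166.
φ(6179) = 36 × 166 = 5976.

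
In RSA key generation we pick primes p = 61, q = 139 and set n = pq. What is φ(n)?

8280

φ(61) = 61 − 1 = 60.
φ(139) = 139 − 1 = 138.
Since φ is multiplicative, φ(8479) = 60 · 138 = 8280.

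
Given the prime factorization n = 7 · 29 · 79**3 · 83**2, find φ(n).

556608727584

φ(689498771213) = 689498771213 · (1 − 1/7) · (1 − 1/29) · (1 − 1/79) · (1 − 1/83)
       = 689498771213 · 1074528/1331071 = 556608727584.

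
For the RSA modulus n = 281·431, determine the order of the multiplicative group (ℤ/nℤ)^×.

120400

φ(n) = (p − 1)(q − 1) = (281−1)(431−1) = 280·430 = 120400.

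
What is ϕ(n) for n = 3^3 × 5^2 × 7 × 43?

φ(3^3) = 3^2·(3−1) = 9·2 = 18.
φ(5^2) = 5^2 − 5^1 = 25 − 5 = 20.
φ(7) = 7 − 1 = 6.
φ(43) = 43 − 1 = 42.
Since φ is multiplicative, φ(203175) = 18 · 20 · 6 · 42 = 90720.

90720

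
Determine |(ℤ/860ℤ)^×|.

336

Factor 860: 860 = 2**2 * 5 * 43.
φ(2^2) = 2^2 − 2^1 = 4 − 2 = 2.
φ(5) = 5 − 1 = 4.
φ(43) = 43 − 1 = 42.
φ(860) = 2 × 4 × 42 = 336.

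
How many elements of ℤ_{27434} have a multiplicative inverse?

11760

27434 = 2 * 11 * 29 * 43.
φ(27434) = 27434 · (1 − 1/2) · (1 − 1/11) · (1 − 1/29) · (1 − 1/43)
       = 27434 · 11760/27434 = 11760.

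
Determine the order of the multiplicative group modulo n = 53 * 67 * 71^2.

17057040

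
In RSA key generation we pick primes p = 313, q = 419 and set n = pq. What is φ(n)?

φ(pq) = (p−1)(q−1) = 312 · 418 = 130416.

130416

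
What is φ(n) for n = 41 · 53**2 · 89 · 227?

φ(41) = 41 − 1 = 40.
φ(53^2) = 53^2 − 53^1 = 2809 − 53 = 2756.
φ(89) = 89 − 1 = 88.
φ(227) = 227 − 1 = 226.
Multiply: 40 · 2756 · 88 · 226 = 2192453120.

2192453120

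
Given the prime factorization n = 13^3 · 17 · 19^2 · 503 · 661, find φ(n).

φ(13^3) = 13^3 − 13^2 = 2197 − 169 = 2028.
φ(17) = 17 − 1 = 16.
φ(19^2) = 19^1·(19−1) = 19·18 = 342.
φ(503) = 503 − 1 = 502.
φ(661) = 661 − 1 = 660.
φ(4482864631687) = 2028 × 16 × 342 × 502 × 660 = 3676729605120.

3676729605120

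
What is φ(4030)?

4030 = 2 · 5 · 13 · 31.
φ(4030) = 4030 · (1 − 1/2) · (1 − 1/5) · (1 − 1/13) · (1 − 1/31)
       = 4030 · 1440/4030 = 1440.

1440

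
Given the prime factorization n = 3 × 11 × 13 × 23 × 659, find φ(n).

φ(3) = 3 − 1 = 2.
φ(11) = 11 − 1 = 10.
φ(13) = 13 − 1 = 12.
φ(23) = 23 − 1 = 22.
φ(659) = 659 − 1 = 658.
Multiply: 2 · 10 · 12 · 22 · 658 = 3474240.

3474240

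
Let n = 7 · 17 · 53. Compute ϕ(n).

φ(7) = 7 − 1 = 6.
φ(17) = 17 − 1 = 16.
φ(53) = 53 − 1 = 52.
φ(6307) = 6 × 16 × 52 = 4992.

4992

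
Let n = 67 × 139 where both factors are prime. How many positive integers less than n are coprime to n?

For distinct primes, φ(pq) = (p−1)(q−1) = 66 × 138 = 9108.

9108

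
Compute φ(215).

168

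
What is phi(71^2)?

4970

φ(5041) = 5041 · (1 − 1/71)
       = 5041 · 70/71 = 4970.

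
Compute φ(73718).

33600

73718 = 2 * 29 * 31 * 41.
φ(2) = 2 − 1 = 1.
φ(29) = 29 − 1 = 28.
φ(31) = 31 − 1 = 30.
φ(41) = 41 − 1 = 40.
Since φ is multiplicative, φ(73718) = 1 · 28 · 30 · 40 = 33600.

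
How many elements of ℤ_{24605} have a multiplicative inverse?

Factor 24605: 24605 = 5 · 7 · 19 · 37.
φ(5) = 5 − 1 = 4.
φ(7) = 7 − 1 = 6.
φ(19) = 19 − 1 = 18.
φ(37) = 37 − 1 = 36.
Multiply: 4 · 6 · 18 · 36 = 15552.

15552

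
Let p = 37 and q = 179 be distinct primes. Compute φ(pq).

For distinct primes, φ(pq) = (p−1)(q−1) = 36 × 178 = 6408.

6408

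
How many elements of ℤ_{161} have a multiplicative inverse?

132

161 = 7 · 23.
φ(161) = 161 · (1 − 1/7) · (1 − 1/23)
       = 161 · 132/161 = 132.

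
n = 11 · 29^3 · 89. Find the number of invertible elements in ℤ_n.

20722240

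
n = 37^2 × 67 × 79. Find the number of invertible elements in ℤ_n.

6857136

φ(37^2) = 37^2 − 37^1 = 1369 − 37 = 1332.
φ(67) = 67 − 1 = 66.
φ(79) = 79 − 1 = 78.
Multiply: 1332 · 66 · 78 = 6857136.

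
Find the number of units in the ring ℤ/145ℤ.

112

Factor 145: 145 = 5 · 29.
φ(145) = 145 · (1 − 1/5) · (1 − 1/29)
       = 145 · 112/145 = 112.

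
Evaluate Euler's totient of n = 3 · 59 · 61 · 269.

φ(3) = 3 − 1 = 2.
φ(59) = 59 − 1 = 58.
φ(61) = 61 − 1 = 60.
φ(269) = 269 − 1 = 268.
Multiply: 2 · 58 · 60 · 268 = 1865280.

1865280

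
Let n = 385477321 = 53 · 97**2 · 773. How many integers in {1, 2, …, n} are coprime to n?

φ(53) = 53 − 1 = 52.
φ(97^2) = 97^2 − 97^1 = 9409 − 97 = 9312.
φ(773) = 773 − 1 = 772.
Multiply: 52 · 9312 · 772 = 373820928.

373820928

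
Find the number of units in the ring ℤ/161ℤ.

161 = 7 · 23.
φ(161) = 161 · (1 − 1/7) · (1 − 1/23)
       = 161 · 132/161 = 132.

132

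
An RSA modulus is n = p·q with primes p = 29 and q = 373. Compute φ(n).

φ(29) = 29 − 1 = 28.
φ(373) = 373 − 1 = 372.
Since φ is multiplicative, φ(10817) = 28 · 372 = 10416.

10416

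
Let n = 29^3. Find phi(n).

23548

φ(24389) = 24389 · (1 − 1/29)
       = 24389 · 28/29 = 23548.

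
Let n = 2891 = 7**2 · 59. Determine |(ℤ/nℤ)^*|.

φ(2891) = 2891 · (1 − 1/7) · (1 − 1/59)
       = 2891 · 348/413 = 2436.

2436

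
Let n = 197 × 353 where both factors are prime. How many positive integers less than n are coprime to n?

φ(n) = (p − 1)(q − 1) = (197−1)(353−1) = 196·352 = 68992.

68992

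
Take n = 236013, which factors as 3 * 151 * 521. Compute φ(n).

156000

φ(236013) = 236013 · (1 − 1/3) · (1 − 1/151) · (1 − 1/521)
       = 236013 · 156000/236013 = 156000.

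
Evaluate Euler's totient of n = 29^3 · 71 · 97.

158242560

φ(29^3) = 29^2·(29−1) = 841·28 = 23548.
φ(71) = 71 − 1 = 70.
φ(97) = 97 − 1 = 96.
φ(167967043) = 23548 × 70 × 96 = 158242560.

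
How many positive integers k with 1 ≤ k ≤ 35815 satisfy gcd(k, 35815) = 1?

24192

35815 = 5 · 13 · 19 · 29.
φ(35815) = 35815 · (1 − 1/5) · (1 − 1/13) · (1 − 1/19) · (1 − 1/29)
       = 35815 · 24192/35815 = 24192.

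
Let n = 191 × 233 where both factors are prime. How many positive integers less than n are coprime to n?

44080

φ(n) = (p − 1)(q − 1) = (191−1)(233−1) = 190·232 = 44080.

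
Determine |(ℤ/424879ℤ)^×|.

310464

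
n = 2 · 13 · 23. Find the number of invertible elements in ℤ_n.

264

φ(598) = 598 · (1 − 1/2) · (1 − 1/13) · (1 − 1/23)
       = 598 · 264/598 = 264.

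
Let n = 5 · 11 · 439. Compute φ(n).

17520

φ(24145) = 24145 · (1 − 1/5) · (1 − 1/11) · (1 − 1/439)
       = 24145 · 17520/24145 = 17520.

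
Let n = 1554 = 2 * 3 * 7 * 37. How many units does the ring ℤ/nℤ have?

432

φ(1554) = 1554 · (1 − 1/2) · (1 − 1/3) · (1 − 1/7) · (1 − 1/37)
       = 1554 · 432/1554 = 432.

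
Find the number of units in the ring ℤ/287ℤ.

240

287 = 7 × 41.
φ(287) = 287 · (1 − 1/7) · (1 − 1/41)
       = 287 · 240/287 = 240.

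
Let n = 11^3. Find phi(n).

φ(1331) = 1331 · (1 − 1/11)
       = 1331 · 10/11 = 1210.

1210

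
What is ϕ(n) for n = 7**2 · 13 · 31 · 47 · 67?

φ(62183303) = 62183303 · (1 − 1/7) · (1 − 1/13) · (1 − 1/31) · (1 − 1/47) · (1 − 1/67)
       = 62183303 · 6557760/8883329 = 45904320.

45904320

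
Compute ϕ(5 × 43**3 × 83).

25471824

φ(5) = 5 − 1 = 4.
φ(43^3) = 43^3 − 43^2 = 79507 − 1849 = 77658.
φ(83) = 83 − 1 = 82.
φ(32995405) = 4 × 77658 × 82 = 25471824.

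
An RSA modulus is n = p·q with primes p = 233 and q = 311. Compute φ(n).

For distinct primes, φ(pq) = (p−1)(q−1) = 232 × 310 = 71920.

71920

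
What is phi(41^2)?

1640

φ(41^2) = 41^2 − 41^1 = 1681 − 41 = 1640.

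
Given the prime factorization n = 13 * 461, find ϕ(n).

φ(13) = 13 − 1 = 12.
φ(461) = 461 − 1 = 460.
Since φ is multiplicative, φ(5993) = 12 · 460 = 5520.

5520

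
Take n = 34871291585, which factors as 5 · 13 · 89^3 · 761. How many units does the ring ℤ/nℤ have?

φ(5) = 5 − 1 = 4.
φ(13) = 13 − 1 = 12.
φ(89^3) = 89^3 − 89^2 = 704969 − 7921 = 697048.
φ(761) = 761 − 1 = 760.
Since φ is multiplicative, φ(34871291585) = 4 · 12 · 697048 · 760 = 25428311040.

25428311040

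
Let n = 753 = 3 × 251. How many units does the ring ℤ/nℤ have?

500

φ(753) = 753 · (1 − 1/3) · (1 − 1/251)
       = 753 · 500/753 = 500.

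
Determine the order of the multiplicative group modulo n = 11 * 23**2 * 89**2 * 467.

φ(11) = 11 − 1 = 10.
φ(23^2) = 23^2 − 23^1 = 529 − 23 = 506.
φ(89^2) = 89^2 − 89^1 = 7921 − 89 = 7832.
φ(467) = 467 − 1 = 466.
Multiply: 10 · 506 · 7832 · 466 = 18467542720.

18467542720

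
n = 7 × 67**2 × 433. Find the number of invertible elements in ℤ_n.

11461824

φ(7) = 7 − 1 = 6.
φ(67^2) = 67^1·(67−1) = 67·66 = 4422.
φ(433) = 433 − 1 = 432.
φ(13606159) = 6 × 4422 × 432 = 11461824.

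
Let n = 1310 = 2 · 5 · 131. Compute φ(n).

520

φ(2) = 2 − 1 = 1.
φ(5) = 5 − 1 = 4.
φ(131) = 131 − 1 = 130.
Multiply: 1 · 4 · 130 = 520.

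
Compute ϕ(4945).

3696

Factor 4945: 4945 = 5 · 23 · 43.
φ(5) = 5 − 1 = 4.
φ(23) = 23 − 1 = 22.
φ(43) = 43 − 1 = 42.
φ(4945) = 4 × 22 × 42 = 3696.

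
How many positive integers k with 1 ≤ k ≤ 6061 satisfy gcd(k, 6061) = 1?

Prime factorization: 6061 = 11 · 19 · 29.
φ(11) = 11 − 1 = 10.
φ(19) = 19 − 1 = 18.
φ(29) = 29 − 1 = 28.
Since φ is multiplicative, φ(6061) = 10 · 18 · 28 = 5040.

5040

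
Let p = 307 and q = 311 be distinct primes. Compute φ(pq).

94860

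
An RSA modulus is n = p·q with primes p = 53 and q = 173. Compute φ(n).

8944

φ(pq) = (p−1)(q−1) = 52 · 172 = 8944.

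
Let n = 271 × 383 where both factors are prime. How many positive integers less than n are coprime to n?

φ(271) = 271 − 1 = 270.
φ(383) = 383 − 1 = 382.
Multiply: 270 · 382 = 103140.

103140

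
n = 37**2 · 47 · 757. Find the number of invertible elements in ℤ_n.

φ(37^2) = 37^2 − 37^1 = 1369 − 37 = 1332.
φ(47) = 47 − 1 = 46.
φ(757) = 757 − 1 = 756.
φ(48707651) = 1332 × 46 × 756 = 46321632.

46321632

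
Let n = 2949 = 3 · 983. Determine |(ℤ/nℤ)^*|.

1964

φ(2949) = 2949 · (1 − 1/3) · (1 − 1/983)
       = 2949 · 1964/2949 = 1964.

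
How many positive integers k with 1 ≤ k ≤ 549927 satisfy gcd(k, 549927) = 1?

296352

549927 = 3^2 · 7^2 · 29 · 43.
φ(549927) = 549927 · (1 − 1/3) · (1 − 1/7) · (1 − 1/29) · (1 − 1/43)
       = 549927 · 14112/26187 = 296352.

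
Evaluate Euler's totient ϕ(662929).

570240

First factor: 662929 = 19 · 23 · 37 · 41.
φ(662929) = 662929 · (1 − 1/19) · (1 − 1/23) · (1 − 1/37) · (1 − 1/41)
       = 662929 · 570240/662929 = 570240.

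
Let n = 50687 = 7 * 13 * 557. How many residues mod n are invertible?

40032

φ(7) = 7 − 1 = 6.
φ(13) = 13 − 1 = 12.
φ(557) = 557 − 1 = 556.
φ(50687) = 6 × 12 × 556 = 40032.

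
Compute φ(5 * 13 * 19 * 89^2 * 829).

5602950144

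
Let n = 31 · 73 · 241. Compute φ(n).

518400

φ(31) = 31 − 1 = 30.
φ(73) = 73 − 1 = 72.
φ(241) = 241 − 1 = 240.
Multiply: 30 · 72 · 240 = 518400.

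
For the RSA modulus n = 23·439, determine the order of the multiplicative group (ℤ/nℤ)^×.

For distinct primes, φ(pq) = (p−1)(q−1) = 22 × 438 = 9636.

9636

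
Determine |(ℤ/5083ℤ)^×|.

4224

5083 = 13 · 17 · 23.
φ(5083) = 5083 · (1 − 1/13) · (1 − 1/17) · (1 − 1/23)
       = 5083 · 4224/5083 = 4224.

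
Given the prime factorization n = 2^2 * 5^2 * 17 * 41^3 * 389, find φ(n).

16697036800

φ(2^2) = 2^1·(2−1) = 2·1 = 2.
φ(5^2) = 5^2 − 5^1 = 25 − 5 = 20.
φ(17) = 17 − 1 = 16.
φ(41^3) = 41^2·(41−1) = 1681·40 = 67240.
φ(389) = 389 − 1 = 388.
φ(45577457300) = 2 × 20 × 16 × 67240 × 388 = 16697036800.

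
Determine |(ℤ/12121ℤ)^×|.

10560

Prime factorization: 12121 = 17 × 23 × 31.
φ(17) = 17 − 1 = 16.
φ(23) = 23 − 1 = 22.
φ(31) = 31 − 1 = 30.
φ(12121) = 16 × 22 × 30 = 10560.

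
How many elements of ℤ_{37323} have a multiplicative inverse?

20160

37323 = 3^2 × 11 × 13 × 29.
φ(37323) = 37323 · (1 − 1/3) · (1 − 1/11) · (1 − 1/13) · (1 − 1/29)
       = 37323 · 6720/12441 = 20160.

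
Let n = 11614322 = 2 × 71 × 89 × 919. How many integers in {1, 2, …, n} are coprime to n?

5654880

φ(11614322) = 11614322 · (1 − 1/2) · (1 − 1/71) · (1 − 1/89) · (1 − 1/919)
       = 11614322 · 5654880/11614322 = 5654880.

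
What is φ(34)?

16

34 = 2 * 17.
φ(34) = 34 · (1 − 1/2) · (1 − 1/17)
       = 34 · 16/34 = 16.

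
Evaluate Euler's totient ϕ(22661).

Factor 22661: 22661 = 17 · 31 · 43.
φ(17) = 17 − 1 = 16.
φ(31) = 31 − 1 = 30.
φ(43) = 43 − 1 = 42.
Since φ is multiplicative, φ(22661) = 16 · 30 · 42 = 20160.

20160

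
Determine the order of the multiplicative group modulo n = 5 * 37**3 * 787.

154948896

φ(5) = 5 − 1 = 4.
φ(37^3) = 37^2·(37−1) = 1369·36 = 49284.
φ(787) = 787 − 1 = 786.
Since φ is multiplicative, φ(199319555) = 4 · 49284 · 786 = 154948896.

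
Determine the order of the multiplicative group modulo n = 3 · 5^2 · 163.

6480

φ(3) = 3 − 1 = 2.
φ(5^2) = 5^1·(5−1) = 5·4 = 20.
φ(163) = 163 − 1 = 162.
Since φ is multiplicative, φ(12225) = 2 · 20 · 162 = 6480.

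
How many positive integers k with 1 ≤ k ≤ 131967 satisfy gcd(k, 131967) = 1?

Factor 131967: 131967 = 3**2 · 11 · 31 · 43.
φ(3^2) = 3^2 − 3^1 = 9 − 3 = 6.
φ(11) = 11 − 1 = 10.
φ(31) = 31 − 1 = 30.
φ(43) = 43 − 1 = 42.
Multiply: 6 · 10 · 30 · 42 = 75600.

75600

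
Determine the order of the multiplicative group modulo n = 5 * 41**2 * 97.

φ(815285) = 815285 · (1 − 1/5) · (1 − 1/41) · (1 − 1/97)
       = 815285 · 15360/19885 = 629760.

629760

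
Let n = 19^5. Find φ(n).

2345778

φ(19^5) = 19^4·(19−1) = 130321·18 = 2345778.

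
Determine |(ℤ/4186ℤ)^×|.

First factor: 4186 = 2 * 7 * 13 * 23.
φ(2) = 2 − 1 = 1.
φ(7) = 7 − 1 = 6.
φ(13) = 13 − 1 = 12.
φ(23) = 23 − 1 = 22.
Multiply: 1 · 6 · 12 · 22 = 1584.

1584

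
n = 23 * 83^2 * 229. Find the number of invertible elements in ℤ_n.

34138896

φ(36284363) = 36284363 · (1 − 1/23) · (1 − 1/83) · (1 − 1/229)
       = 36284363 · 411312/437161 = 34138896.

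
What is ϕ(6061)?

5040

6061 = 11 * 19 * 29.
φ(6061) = 6061 · (1 − 1/11) · (1 − 1/19) · (1 − 1/29)
       = 6061 · 5040/6061 = 5040.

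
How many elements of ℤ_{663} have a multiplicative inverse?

Factor 663: 663 = 3 × 13 × 17.
φ(3) = 3 − 1 = 2.
φ(13) = 13 − 1 = 12.
φ(17) = 17 − 1 = 16.
φ(663) = 2 × 12 × 16 = 384.

384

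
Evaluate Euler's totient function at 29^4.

682892

φ(29^4) = 29^3·(29−1) = 24389·28 = 682892.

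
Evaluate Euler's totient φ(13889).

Prime factorization: 13889 = 17 * 19 * 43.
φ(13889) = 13889 · (1 − 1/17) · (1 − 1/19) · (1 − 1/43)
       = 13889 · 12096/13889 = 12096.

12096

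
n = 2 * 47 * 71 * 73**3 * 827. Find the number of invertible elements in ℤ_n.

φ(2) = 2 − 1 = 1.
φ(47) = 47 − 1 = 46.
φ(71) = 71 − 1 = 70.
φ(73^3) = 73^3 − 73^2 = 389017 − 5329 = 383688.
φ(827) = 827 − 1 = 826.
Multiply: 1 · 46 · 70 · 383688 · 826 = 1020502647360.

1020502647360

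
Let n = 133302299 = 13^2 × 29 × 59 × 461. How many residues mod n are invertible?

φ(13^2) = 13^1·(13−1) = 13·12 = 156.
φ(29) = 29 − 1 = 28.
φ(59) = 59 − 1 = 58.
φ(461) = 461 − 1 = 460.
Since φ is multiplicative, φ(133302299) = 156 · 28 · 58 · 460 = 116538240.

116538240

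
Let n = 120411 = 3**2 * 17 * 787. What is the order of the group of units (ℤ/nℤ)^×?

75456

φ(3^2) = 3^2 − 3^1 = 9 − 3 = 6.
φ(17) = 17 − 1 = 16.
φ(787) = 787 − 1 = 786.
Multiply: 6 · 16 · 786 = 75456.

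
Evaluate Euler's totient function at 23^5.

6156502

φ(23^5) = 23^4·(23−1) = 279841·22 = 6156502.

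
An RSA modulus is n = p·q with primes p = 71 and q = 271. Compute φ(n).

φ(pq) = (p−1)(q−1) = 70 · 270 = 18900.

18900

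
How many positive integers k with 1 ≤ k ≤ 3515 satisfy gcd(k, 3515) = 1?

Prime factorization: 3515 = 5 · 19 · 37.
φ(3515) = 3515 · (1 − 1/5) · (1 − 1/19) · (1 − 1/37)
       = 3515 · 2592/3515 = 2592.

2592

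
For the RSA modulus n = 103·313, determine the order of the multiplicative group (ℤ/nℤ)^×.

31824

φ(32239) = 32239 · (1 − 1/103) · (1 − 1/313)
       = 32239 · 31824/32239 = 31824.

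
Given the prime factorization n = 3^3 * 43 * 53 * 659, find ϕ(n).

25867296

φ(3^3) = 3^3 − 3^2 = 27 − 9 = 18.
φ(43) = 43 − 1 = 42.
φ(53) = 53 − 1 = 52.
φ(659) = 659 − 1 = 658.
Since φ is multiplicative, φ(40550247) = 18 · 42 · 52 · 658 = 25867296.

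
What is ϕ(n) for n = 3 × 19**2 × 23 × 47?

φ(1170723) = 1170723 · (1 − 1/3) · (1 − 1/19) · (1 − 1/23) · (1 − 1/47)
       = 1170723 · 36432/61617 = 692208.

692208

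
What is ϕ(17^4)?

φ(83521) = 83521 · (1 − 1/17)
       = 83521 · 16/17 = 78608.

78608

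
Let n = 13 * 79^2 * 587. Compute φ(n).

φ(13) = 13 − 1 = 12.
φ(79^2) = 79^1·(79−1) = 79·78 = 6162.
φ(587) = 587 − 1 = 586.
Since φ is multiplicative, φ(47625071) = 12 · 6162 · 586 = 43331184.

43331184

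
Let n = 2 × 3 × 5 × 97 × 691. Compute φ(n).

φ(2010810) = 2010810 · (1 − 1/2) · (1 − 1/3) · (1 − 1/5) · (1 − 1/97) · (1 − 1/691)
       = 2010810 · 529920/2010810 = 529920.

529920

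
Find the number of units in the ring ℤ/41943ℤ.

24000

Prime factorization: 41943 = 3 × 11 × 31 × 41.
φ(41943) = 41943 · (1 − 1/3) · (1 − 1/11) · (1 − 1/31) · (1 − 1/41)
       = 41943 · 24000/41943 = 24000.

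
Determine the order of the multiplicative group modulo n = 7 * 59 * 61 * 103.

φ(7) = 7 − 1 = 6.
φ(59) = 59 − 1 = 58.
φ(61) = 61 − 1 = 60.
φ(103) = 103 − 1 = 102.
Multiply: 6 · 58 · 60 · 102 = 2129760.

2129760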